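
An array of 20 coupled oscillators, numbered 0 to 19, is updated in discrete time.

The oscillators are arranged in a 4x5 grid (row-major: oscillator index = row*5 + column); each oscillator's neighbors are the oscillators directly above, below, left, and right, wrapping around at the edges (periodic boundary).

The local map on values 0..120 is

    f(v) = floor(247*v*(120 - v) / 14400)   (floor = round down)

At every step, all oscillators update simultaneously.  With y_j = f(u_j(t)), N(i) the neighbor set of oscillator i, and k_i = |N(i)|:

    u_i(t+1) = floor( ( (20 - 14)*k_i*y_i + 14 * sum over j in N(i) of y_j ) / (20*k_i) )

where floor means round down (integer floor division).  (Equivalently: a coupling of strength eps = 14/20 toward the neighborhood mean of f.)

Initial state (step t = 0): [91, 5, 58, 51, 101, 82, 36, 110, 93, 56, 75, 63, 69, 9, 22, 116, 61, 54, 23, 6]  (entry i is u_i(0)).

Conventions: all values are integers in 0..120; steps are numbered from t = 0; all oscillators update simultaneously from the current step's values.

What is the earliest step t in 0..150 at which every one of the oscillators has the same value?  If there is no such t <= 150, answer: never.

Answer: 4
Key observation: Synchronization is absorbing here: once all oscillators are equal they stay equal, and step 4 is the first all-equal step.

Derivation:
t=0: [91, 5, 58, 51, 101, 82, 36, 110, 93, 56, 75, 63, 69, 9, 22, 116, 61, 54, 23, 6]  (not all equal)
t=1: [31, 40, 44, 48, 40, 53, 39, 43, 40, 47, 44, 58, 45, 36, 36, 32, 42, 56, 37, 23]  (not all equal)
t=2: [51, 53, 57, 55, 51, 55, 56, 55, 55, 55, 55, 57, 57, 52, 51, 49, 56, 57, 52, 47]  (not all equal)
t=3: [60, 60, 60, 60, 60, 60, 60, 61, 60, 60, 60, 61, 60, 60, 60, 59, 60, 60, 60, 59]  (not all equal)
t=4: [61, 61, 61, 61, 61, 61, 61, 61, 61, 61, 61, 61, 61, 61, 61, 61, 61, 61, 61, 61]  (all equal)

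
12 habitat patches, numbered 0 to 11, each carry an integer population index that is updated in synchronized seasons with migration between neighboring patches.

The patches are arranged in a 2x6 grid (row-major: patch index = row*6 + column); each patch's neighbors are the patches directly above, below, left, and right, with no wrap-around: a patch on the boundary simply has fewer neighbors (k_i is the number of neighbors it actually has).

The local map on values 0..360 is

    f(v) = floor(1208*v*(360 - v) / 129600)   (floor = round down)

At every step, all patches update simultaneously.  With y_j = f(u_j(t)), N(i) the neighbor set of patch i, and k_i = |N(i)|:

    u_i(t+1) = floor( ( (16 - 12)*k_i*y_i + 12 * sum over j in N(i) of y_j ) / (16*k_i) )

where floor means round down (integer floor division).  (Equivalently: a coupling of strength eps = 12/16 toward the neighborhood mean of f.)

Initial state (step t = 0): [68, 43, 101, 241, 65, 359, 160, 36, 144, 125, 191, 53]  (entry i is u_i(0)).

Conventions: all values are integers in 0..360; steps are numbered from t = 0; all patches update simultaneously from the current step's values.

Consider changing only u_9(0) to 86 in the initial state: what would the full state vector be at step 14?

Answer: [300, 300, 300, 300, 300, 301, 300, 300, 300, 300, 300, 301]
Key observation: This trace re-runs the system from the modified initial state.

Derivation:
t=0: [68, 43, 101, 241, 65, 359, 160, 36, 144, 86, 191, 53]
t=1: [205, 165, 231, 226, 187, 124, 184, 205, 214, 268, 212, 151]
t=2: [299, 292, 287, 272, 286, 291, 297, 296, 273, 273, 279, 285]
t=3: [177, 181, 206, 209, 204, 195, 173, 189, 203, 218, 206, 198]
t=4: [301, 299, 296, 293, 296, 297, 301, 300, 295, 293, 294, 297]
t=5: [166, 169, 176, 179, 178, 174, 165, 170, 175, 180, 178, 176]
t=6: [299, 300, 300, 301, 301, 301, 300, 300, 301, 301, 301, 301]
t=7: [167, 167, 166, 165, 165, 165, 168, 166, 166, 165, 165, 165]
t=8: [300, 300, 299, 299, 299, 299, 300, 300, 299, 299, 299, 299]
t=9: [167, 167, 169, 170, 170, 170, 167, 167, 169, 170, 170, 170]
t=10: [300, 300, 300, 300, 301, 301, 300, 300, 300, 300, 301, 301]
t=11: [167, 167, 167, 166, 165, 165, 167, 167, 167, 166, 165, 165]
t=12: [300, 300, 300, 299, 299, 299, 300, 300, 300, 299, 299, 299]
t=13: [167, 167, 167, 169, 170, 170, 167, 167, 167, 169, 170, 170]
t=14: [300, 300, 300, 300, 300, 301, 300, 300, 300, 300, 300, 301]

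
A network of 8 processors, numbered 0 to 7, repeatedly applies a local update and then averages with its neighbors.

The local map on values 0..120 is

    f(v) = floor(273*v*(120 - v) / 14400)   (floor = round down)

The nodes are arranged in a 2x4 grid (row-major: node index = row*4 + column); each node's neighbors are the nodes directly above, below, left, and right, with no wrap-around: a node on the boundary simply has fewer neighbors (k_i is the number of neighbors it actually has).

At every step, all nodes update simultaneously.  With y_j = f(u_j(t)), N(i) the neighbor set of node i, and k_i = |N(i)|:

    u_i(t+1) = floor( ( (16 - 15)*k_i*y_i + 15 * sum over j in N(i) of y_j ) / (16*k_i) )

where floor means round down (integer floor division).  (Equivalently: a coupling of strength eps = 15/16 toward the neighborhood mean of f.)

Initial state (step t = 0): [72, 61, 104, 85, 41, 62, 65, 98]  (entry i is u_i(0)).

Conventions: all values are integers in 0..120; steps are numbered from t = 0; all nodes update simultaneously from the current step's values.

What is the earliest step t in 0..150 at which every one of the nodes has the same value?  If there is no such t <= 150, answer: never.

Simulating step by step:
t=0: [72, 61, 104, 85, 41, 62, 65, 98]  (not all equal)
t=1: [64, 55, 61, 36, 66, 65, 47, 60]  (not all equal)
t=2: [67, 67, 63, 67, 67, 66, 67, 61]  (not all equal)
t=3: [67, 67, 67, 67, 67, 67, 67, 67]  (all equal)

Answer: 3
Key observation: Synchronization is absorbing here: once all nodes are equal they stay equal, and step 3 is the first all-equal step.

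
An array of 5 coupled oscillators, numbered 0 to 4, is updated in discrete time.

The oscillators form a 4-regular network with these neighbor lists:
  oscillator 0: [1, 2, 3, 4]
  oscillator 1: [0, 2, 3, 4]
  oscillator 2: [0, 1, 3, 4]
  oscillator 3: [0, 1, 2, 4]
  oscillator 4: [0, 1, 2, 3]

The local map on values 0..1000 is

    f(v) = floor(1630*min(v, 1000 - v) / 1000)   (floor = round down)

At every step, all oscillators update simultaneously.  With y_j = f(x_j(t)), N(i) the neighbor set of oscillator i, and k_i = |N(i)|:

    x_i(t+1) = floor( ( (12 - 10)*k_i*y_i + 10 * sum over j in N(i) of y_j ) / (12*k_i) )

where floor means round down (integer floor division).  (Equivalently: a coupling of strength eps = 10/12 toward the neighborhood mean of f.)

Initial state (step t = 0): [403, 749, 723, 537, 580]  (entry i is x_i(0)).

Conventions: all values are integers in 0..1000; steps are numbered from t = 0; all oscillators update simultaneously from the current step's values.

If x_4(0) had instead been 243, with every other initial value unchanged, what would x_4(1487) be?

Simulating step by step:
t=0: [403, 749, 723, 537, 243]
t=1: [528, 538, 536, 524, 538]
t=2: [760, 761, 761, 760, 761]
t=3: [389, 389, 389, 389, 389]
t=4: [634, 634, 634, 634, 634]
t=5: [596, 596, 596, 596, 596]
t=6: [658, 658, 658, 658, 658]
t=7: [557, 557, 557, 557, 557]
t=8: [722, 722, 722, 722, 722]
t=9: [453, 453, 453, 453, 453]
t=10: [738, 738, 738, 738, 738]
t=11: [427, 427, 427, 427, 427]
t=12: [696, 696, 696, 696, 696]
t=13: [495, 495, 495, 495, 495]
t=14: [806, 806, 806, 806, 806]
t=15: [316, 316, 316, 316, 316]
t=16: [515, 515, 515, 515, 515]
t=17: [790, 790, 790, 790, 790]
t=18: [342, 342, 342, 342, 342]
t=19: [557, 557, 557, 557, 557]

Answer: x_4(1487) = 427
Key observation: The state at step 7, [557, 557, 557, 557, 557], reappears at step 19: the system is in a cycle of period 12 from step 7 on.  Therefore the state at step 1487 equals the state at step 7 + ((1487 - 7) mod 12) = 11, which is [427, 427, 427, 427, 427].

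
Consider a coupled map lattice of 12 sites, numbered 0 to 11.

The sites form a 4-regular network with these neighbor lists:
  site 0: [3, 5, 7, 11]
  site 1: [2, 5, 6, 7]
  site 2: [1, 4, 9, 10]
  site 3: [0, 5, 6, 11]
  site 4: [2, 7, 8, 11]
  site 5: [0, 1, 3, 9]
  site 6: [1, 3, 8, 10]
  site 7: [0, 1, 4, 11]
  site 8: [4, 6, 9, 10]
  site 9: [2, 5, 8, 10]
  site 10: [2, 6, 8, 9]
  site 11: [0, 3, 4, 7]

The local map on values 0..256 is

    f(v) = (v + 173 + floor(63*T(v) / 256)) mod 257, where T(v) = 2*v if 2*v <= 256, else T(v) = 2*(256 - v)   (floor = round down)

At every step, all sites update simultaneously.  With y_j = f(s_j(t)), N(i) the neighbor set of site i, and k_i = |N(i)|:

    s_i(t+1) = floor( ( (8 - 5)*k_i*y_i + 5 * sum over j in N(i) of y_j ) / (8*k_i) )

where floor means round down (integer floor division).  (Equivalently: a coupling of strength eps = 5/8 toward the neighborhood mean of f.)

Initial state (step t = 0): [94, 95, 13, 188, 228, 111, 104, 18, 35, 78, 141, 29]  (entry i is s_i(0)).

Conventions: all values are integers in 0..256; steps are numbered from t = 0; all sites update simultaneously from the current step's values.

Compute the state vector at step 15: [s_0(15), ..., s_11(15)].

Simulating step by step:
t=0: [94, 95, 13, 188, 228, 111, 104, 18, 35, 78, 141, 29]
t=1: [119, 106, 128, 117, 188, 74, 109, 150, 142, 107, 123, 166]
t=2: [91, 79, 100, 84, 124, 61, 88, 111, 103, 82, 95, 115]
t=3: [52, 43, 60, 45, 85, 28, 48, 72, 63, 45, 55, 75]
t=4: [172, 164, 122, 204, 25, 231, 207, 95, 125, 165, 173, 96]
t=5: [114, 118, 128, 131, 128, 141, 133, 103, 133, 123, 122, 106]
t=6: [89, 96, 102, 100, 96, 102, 104, 81, 105, 103, 103, 85]
t=7: [50, 60, 65, 60, 56, 63, 68, 46, 68, 69, 69, 48]
t=8: [170, 45, 50, 82, 176, 46, 13, 207, 54, 15, 16, 208]
t=9: [137, 219, 211, 124, 173, 184, 185, 156, 206, 219, 212, 124]
t=10: [113, 141, 147, 113, 129, 131, 136, 122, 143, 147, 146, 110]
t=11: [89, 110, 114, 91, 103, 102, 108, 96, 113, 114, 114, 88]
t=12: [53, 75, 82, 56, 69, 66, 75, 60, 81, 82, 84, 53]
t=13: [176, 23, 33, 181, 58, 94, 66, 87, 32, 34, 37, 177]
t=14: [106, 130, 186, 101, 97, 129, 128, 90, 155, 197, 191, 97]
t=15: [71, 103, 121, 79, 79, 101, 107, 65, 114, 131, 130, 61]

Answer: [71, 103, 121, 79, 79, 101, 107, 65, 114, 131, 130, 61]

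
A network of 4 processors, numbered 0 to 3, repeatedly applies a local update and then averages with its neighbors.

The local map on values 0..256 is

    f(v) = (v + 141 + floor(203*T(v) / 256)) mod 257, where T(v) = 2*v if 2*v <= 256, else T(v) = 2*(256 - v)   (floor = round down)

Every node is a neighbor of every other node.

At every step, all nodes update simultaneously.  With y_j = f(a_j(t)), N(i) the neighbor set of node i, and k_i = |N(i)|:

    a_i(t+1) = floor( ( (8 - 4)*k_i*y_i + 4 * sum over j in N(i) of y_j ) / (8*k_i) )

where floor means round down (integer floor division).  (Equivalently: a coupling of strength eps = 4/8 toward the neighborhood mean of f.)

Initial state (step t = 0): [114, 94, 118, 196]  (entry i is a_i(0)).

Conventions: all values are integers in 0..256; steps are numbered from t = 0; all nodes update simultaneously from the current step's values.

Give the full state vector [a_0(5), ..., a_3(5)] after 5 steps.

Simulating step by step:
t=0: [114, 94, 118, 196]
t=1: [170, 153, 174, 169]
t=2: [191, 194, 190, 191]
t=3: [177, 177, 177, 177]
t=4: [186, 186, 186, 186]
t=5: [181, 181, 181, 181]

Answer: [181, 181, 181, 181]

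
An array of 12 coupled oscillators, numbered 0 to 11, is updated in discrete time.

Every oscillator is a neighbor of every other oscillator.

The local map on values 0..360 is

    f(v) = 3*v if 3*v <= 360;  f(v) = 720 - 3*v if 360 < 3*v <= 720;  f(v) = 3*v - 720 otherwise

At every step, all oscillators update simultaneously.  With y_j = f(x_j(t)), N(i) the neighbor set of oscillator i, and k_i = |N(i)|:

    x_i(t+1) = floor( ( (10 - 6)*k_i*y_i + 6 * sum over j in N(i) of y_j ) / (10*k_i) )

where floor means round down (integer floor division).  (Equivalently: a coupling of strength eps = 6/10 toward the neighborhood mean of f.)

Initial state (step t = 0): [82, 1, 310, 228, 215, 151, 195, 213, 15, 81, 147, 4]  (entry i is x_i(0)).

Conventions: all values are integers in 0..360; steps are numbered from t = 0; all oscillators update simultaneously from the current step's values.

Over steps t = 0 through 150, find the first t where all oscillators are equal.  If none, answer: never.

Answer: never
Key observation: The state at step 27 reappears at step 31 — the system is in a cycle of period 4 from step 27 on.  No step 0..31 is synchronized, and the cycle repeats forever, so no step up to 150 (or ever) has all oscillators equal.

Derivation:
t=0: [82, 1, 310, 228, 215, 151, 195, 213, 15, 81, 147, 4]  (not all equal)
t=1: [174, 90, 161, 101, 114, 181, 135, 117, 104, 172, 185, 93]  (not all equal)
t=2: [240, 265, 253, 276, 290, 233, 280, 293, 279, 242, 228, 268]  (not all equal)
t=3: [49, 75, 63, 87, 101, 57, 91, 104, 90, 51, 62, 78]  (not all equal)
t=4: [199, 226, 213, 238, 253, 207, 242, 256, 241, 201, 212, 229]  (not all equal)
t=5: [79, 51, 65, 39, 50, 71, 39, 53, 38, 77, 66, 48]  (not all equal)
t=6: [192, 163, 177, 151, 162, 184, 151, 165, 150, 190, 179, 160]  (not all equal)
t=7: [189, 219, 205, 232, 220, 198, 232, 217, 233, 191, 203, 222]  (not all equal)
t=8: [105, 73, 88, 60, 72, 95, 60, 76, 59, 102, 90, 70]  (not all equal)
t=9: [264, 231, 246, 217, 230, 253, 217, 234, 216, 261, 248, 228]  (not all equal)
t=10: [54, 38, 35, 53, 39, 42, 53, 35, 54, 51, 37, 41]  (not all equal)
t=11: [143, 126, 123, 141, 127, 130, 141, 123, 143, 139, 125, 129]  (not all equal)
t=12: [311, 329, 332, 313, 328, 325, 313, 332, 311, 315, 330, 326]  (not all equal)
t=13: [234, 253, 256, 236, 252, 249, 236, 256, 234, 238, 254, 250]  (not all equal)
t=14: [24, 31, 34, 22, 30, 27, 22, 34, 24, 20, 32, 28]  (not all equal)
t=15: [78, 85, 88, 76, 84, 81, 76, 88, 78, 74, 86, 82]  (not all equal)
t=16: [240, 247, 250, 238, 246, 243, 238, 250, 240, 236, 248, 244]  (not all equal)
t=17: [9, 16, 19, 11, 15, 12, 11, 19, 9, 13, 17, 13]  (not all equal)
t=18: [36, 43, 46, 38, 42, 39, 38, 46, 36, 40, 44, 40]  (not all equal)
t=19: [117, 124, 127, 119, 123, 120, 119, 127, 117, 121, 125, 121]  (not all equal)
t=20: [351, 349, 346, 353, 351, 354, 353, 346, 351, 353, 348, 353]  (not all equal)
t=21: [332, 330, 327, 334, 332, 335, 334, 327, 332, 334, 329, 334]  (not all equal)
t=22: [275, 273, 270, 277, 275, 278, 277, 270, 275, 277, 272, 277]  (not all equal)
t=23: [104, 102, 99, 106, 104, 107, 106, 99, 104, 106, 101, 106]  (not all equal)
t=24: [311, 309, 306, 313, 311, 314, 313, 306, 311, 313, 308, 313]  (not all equal)
t=25: [212, 210, 207, 214, 212, 215, 214, 207, 212, 214, 209, 214]  (not all equal)
t=26: [84, 86, 89, 82, 84, 81, 82, 89, 84, 82, 87, 82]  (not all equal)
t=27: [252, 254, 257, 250, 252, 249, 250, 257, 252, 250, 255, 250]  (not all equal)
t=28: [36, 38, 41, 34, 36, 33, 34, 41, 36, 34, 39, 34]  (not all equal)
t=29: [108, 110, 113, 106, 108, 105, 106, 113, 108, 106, 111, 106]  (not all equal)
t=30: [324, 326, 329, 322, 324, 321, 322, 329, 324, 322, 327, 322]  (not all equal)
t=31: [252, 254, 257, 250, 252, 249, 250, 257, 252, 250, 255, 250]  (not all equal)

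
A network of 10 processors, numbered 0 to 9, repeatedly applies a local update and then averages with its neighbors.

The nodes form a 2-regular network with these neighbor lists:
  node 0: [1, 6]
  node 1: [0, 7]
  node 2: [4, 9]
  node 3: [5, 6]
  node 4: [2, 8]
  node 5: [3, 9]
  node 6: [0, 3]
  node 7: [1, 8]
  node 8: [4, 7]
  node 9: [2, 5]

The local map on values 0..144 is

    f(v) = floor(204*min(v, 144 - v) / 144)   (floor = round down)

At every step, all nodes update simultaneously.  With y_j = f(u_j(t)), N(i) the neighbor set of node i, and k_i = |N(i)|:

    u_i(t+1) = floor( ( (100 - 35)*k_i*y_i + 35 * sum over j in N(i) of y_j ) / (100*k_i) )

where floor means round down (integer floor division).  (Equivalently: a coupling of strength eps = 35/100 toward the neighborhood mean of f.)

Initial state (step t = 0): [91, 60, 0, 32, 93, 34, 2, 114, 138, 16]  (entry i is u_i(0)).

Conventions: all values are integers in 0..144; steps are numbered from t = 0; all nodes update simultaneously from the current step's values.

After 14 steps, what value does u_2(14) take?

Simulating step by step:
t=0: [91, 60, 0, 32, 93, 34, 2, 114, 138, 16]
t=1: [63, 75, 16, 38, 48, 42, 22, 43, 25, 22]
t=2: [80, 89, 31, 50, 54, 53, 45, 62, 45, 34]
t=3: [83, 81, 49, 69, 67, 69, 68, 81, 69, 51]
t=4: [88, 88, 73, 96, 90, 92, 94, 90, 95, 75]
t=5: [77, 78, 95, 69, 78, 76, 71, 75, 71, 93]
t=6: [94, 93, 73, 97, 90, 91, 98, 96, 98, 75]
t=7: [69, 70, 95, 67, 78, 77, 66, 68, 67, 93]
t=8: [96, 98, 73, 93, 88, 90, 93, 96, 94, 75]
t=9: [68, 66, 95, 72, 81, 78, 71, 67, 71, 93]
t=10: [96, 93, 73, 100, 87, 90, 99, 94, 97, 75]
t=11: [67, 70, 95, 64, 81, 77, 63, 69, 69, 93]
t=12: [94, 97, 73, 90, 86, 89, 90, 97, 95, 75]
t=13: [70, 66, 96, 76, 82, 80, 74, 66, 70, 94]
t=14: [97, 94, 71, 95, 85, 87, 98, 94, 95, 73]

Answer: u_2(14) = 71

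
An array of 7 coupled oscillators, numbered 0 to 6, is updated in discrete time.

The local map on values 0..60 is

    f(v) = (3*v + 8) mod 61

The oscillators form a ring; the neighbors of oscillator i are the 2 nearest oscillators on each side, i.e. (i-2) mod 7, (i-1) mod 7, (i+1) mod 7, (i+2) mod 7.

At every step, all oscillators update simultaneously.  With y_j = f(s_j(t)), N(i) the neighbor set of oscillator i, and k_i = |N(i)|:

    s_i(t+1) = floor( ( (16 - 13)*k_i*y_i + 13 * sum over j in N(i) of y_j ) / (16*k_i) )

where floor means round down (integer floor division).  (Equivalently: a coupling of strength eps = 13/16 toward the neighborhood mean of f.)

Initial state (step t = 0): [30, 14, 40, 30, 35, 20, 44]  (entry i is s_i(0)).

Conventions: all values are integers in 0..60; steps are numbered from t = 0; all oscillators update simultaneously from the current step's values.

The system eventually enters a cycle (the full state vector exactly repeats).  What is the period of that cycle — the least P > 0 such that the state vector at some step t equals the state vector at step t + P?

Answer: 10
Key observation: The state at step 47, [11, 12, 12, 11, 10, 9, 10], reappears at step 57 — and no state repeats earlier — so the cycle the system enters has period 10.

Derivation:
t=0: [30, 14, 40, 30, 35, 20, 44]
t=1: [23, 29, 36, 30, 23, 30, 33]
t=2: [37, 37, 31, 35, 38, 30, 29]
t=3: [45, 48, 41, 37, 33, 36, 37]
t=4: [34, 35, 33, 39, 45, 47, 41]
t=5: [36, 31, 34, 30, 21, 21, 31]
t=6: [38, 44, 38, 29, 29, 30, 30]
t=7: [18, 17, 17, 24, 28, 28, 25]
t=8: [34, 31, 33, 40, 32, 20, 28]
t=9: [34, 34, 36, 28, 26, 27, 34]
t=10: [45, 46, 41, 37, 37, 36, 39]
t=11: [22, 22, 34, 40, 36, 38, 32]
t=12: [23, 24, 26, 24, 30, 23, 24]
t=13: [19, 19, 23, 23, 22, 21, 21]
t=14: [8, 10, 10, 11, 13, 10, 8]
t=15: [35, 36, 39, 40, 39, 38, 37]
t=16: [33, 34, 24, 13, 14, 24, 33]
t=17: [35, 41, 42, 36, 35, 41, 41]
t=18: [17, 27, 36, 26, 27, 35, 26]
t=19: [43, 38, 38, 37, 37, 37, 38]
t=20: [14, 14, 26, 34, 34, 37, 26]
t=21: [41, 39, 44, 46, 41, 46, 46]
t=22: [15, 15, 12, 15, 19, 17, 13]
t=23: [51, 49, 41, 42, 41, 42, 43]
t=24: [21, 21, 20, 15, 11, 17, 21]
t=25: [19, 18, 24, 33, 33, 34, 26]
t=26: [19, 19, 23, 31, 36, 33, 25]
t=27: [18, 17, 23, 32, 35, 33, 26]
t=28: [29, 28, 34, 43, 36, 33, 36]
t=29: [43, 36, 36, 39, 43, 40, 44]
t=30: [30, 28, 28, 27, 19, 11, 21]
t=31: [29, 27, 26, 26, 23, 23, 24]
t=32: [24, 26, 25, 21, 20, 22, 22]
t=33: [18, 17, 16, 15, 13, 12, 15]
t=34: [43, 44, 43, 51, 50, 39, 40]
t=35: [11, 18, 24, 21, 19, 20, 15]
t=36: [23, 25, 14, 8, 18, 23, 20]
t=37: [22, 25, 23, 24, 21, 14, 12]
t=38: [29, 22, 16, 23, 28, 26, 27]
t=39: [31, 29, 29, 28, 31, 26, 26]
t=40: [31, 32, 35, 32, 30, 32, 32]
t=41: [44, 44, 42, 43, 43, 41, 41]
t=42: [13, 14, 15, 13, 11, 13, 13]
t=43: [48, 48, 47, 47, 47, 45, 46]
t=44: [26, 27, 28, 26, 25, 25, 26]
t=45: [26, 26, 26, 25, 25, 23, 24]
t=46: [21, 23, 23, 22, 20, 20, 21]
t=47: [11, 12, 12, 11, 10, 9, 10]
t=48: [40, 41, 41, 40, 39, 38, 39]
t=49: [5, 6, 6, 5, 4, 3, 4]
t=50: [22, 23, 23, 22, 21, 20, 21]
t=51: [12, 13, 13, 12, 11, 10, 11]
t=52: [43, 44, 44, 43, 42, 41, 42]
t=53: [14, 15, 15, 14, 13, 12, 13]
t=54: [49, 50, 50, 49, 48, 47, 48]
t=55: [32, 33, 33, 32, 31, 30, 31]
t=56: [42, 43, 43, 42, 41, 40, 41]
t=57: [11, 12, 12, 11, 10, 9, 10]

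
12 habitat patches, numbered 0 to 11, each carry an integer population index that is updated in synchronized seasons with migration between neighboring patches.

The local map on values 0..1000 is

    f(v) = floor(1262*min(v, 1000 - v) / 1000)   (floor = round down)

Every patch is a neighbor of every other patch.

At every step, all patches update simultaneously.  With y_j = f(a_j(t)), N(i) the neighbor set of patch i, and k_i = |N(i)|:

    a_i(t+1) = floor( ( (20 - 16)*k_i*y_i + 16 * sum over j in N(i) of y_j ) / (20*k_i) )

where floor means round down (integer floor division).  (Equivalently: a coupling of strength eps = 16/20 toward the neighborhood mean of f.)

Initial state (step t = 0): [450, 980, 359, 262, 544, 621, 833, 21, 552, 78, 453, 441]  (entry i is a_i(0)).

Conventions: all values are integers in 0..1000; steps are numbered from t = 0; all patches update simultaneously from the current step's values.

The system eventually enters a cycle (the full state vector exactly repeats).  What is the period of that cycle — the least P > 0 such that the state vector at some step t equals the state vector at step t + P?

Simulating step by step:
t=0: [450, 980, 359, 262, 544, 621, 833, 21, 552, 78, 453, 441]
t=1: [396, 327, 381, 365, 397, 384, 350, 327, 395, 336, 396, 394]
t=2: [471, 460, 468, 466, 471, 469, 463, 460, 471, 461, 471, 471]
t=3: [589, 587, 588, 588, 589, 588, 588, 587, 589, 587, 589, 589]
t=4: [518, 519, 519, 519, 518, 519, 519, 519, 518, 519, 518, 518]
t=5: [607, 607, 607, 607, 607, 607, 607, 607, 607, 607, 607, 607]
t=6: [495, 495, 495, 495, 495, 495, 495, 495, 495, 495, 495, 495]
t=7: [624, 624, 624, 624, 624, 624, 624, 624, 624, 624, 624, 624]
t=8: [474, 474, 474, 474, 474, 474, 474, 474, 474, 474, 474, 474]
t=9: [598, 598, 598, 598, 598, 598, 598, 598, 598, 598, 598, 598]
t=10: [507, 507, 507, 507, 507, 507, 507, 507, 507, 507, 507, 507]
t=11: [622, 622, 622, 622, 622, 622, 622, 622, 622, 622, 622, 622]
t=12: [477, 477, 477, 477, 477, 477, 477, 477, 477, 477, 477, 477]
t=13: [601, 601, 601, 601, 601, 601, 601, 601, 601, 601, 601, 601]
t=14: [503, 503, 503, 503, 503, 503, 503, 503, 503, 503, 503, 503]
t=15: [627, 627, 627, 627, 627, 627, 627, 627, 627, 627, 627, 627]
t=16: [470, 470, 470, 470, 470, 470, 470, 470, 470, 470, 470, 470]
t=17: [593, 593, 593, 593, 593, 593, 593, 593, 593, 593, 593, 593]
t=18: [513, 513, 513, 513, 513, 513, 513, 513, 513, 513, 513, 513]
t=19: [614, 614, 614, 614, 614, 614, 614, 614, 614, 614, 614, 614]
t=20: [487, 487, 487, 487, 487, 487, 487, 487, 487, 487, 487, 487]
t=21: [614, 614, 614, 614, 614, 614, 614, 614, 614, 614, 614, 614]

Answer: 2
Key observation: The state at step 19, [614, 614, 614, 614, 614, 614, 614, 614, 614, 614, 614, 614], reappears at step 21 — and no state repeats earlier — so the cycle the system enters has period 2.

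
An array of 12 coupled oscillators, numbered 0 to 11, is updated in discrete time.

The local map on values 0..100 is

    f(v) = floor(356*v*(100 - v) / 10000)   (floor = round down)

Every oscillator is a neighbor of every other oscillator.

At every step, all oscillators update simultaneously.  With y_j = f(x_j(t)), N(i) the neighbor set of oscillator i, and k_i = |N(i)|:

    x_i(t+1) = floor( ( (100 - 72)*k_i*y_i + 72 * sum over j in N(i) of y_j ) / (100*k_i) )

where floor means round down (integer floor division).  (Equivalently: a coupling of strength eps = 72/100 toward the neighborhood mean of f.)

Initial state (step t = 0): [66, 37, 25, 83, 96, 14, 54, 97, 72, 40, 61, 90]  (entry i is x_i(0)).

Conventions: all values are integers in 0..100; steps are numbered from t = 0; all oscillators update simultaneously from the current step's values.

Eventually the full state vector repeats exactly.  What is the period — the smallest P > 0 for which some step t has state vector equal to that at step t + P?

Answer: 4
Key observation: The state at step 4, [88, 88, 88, 88, 88, 88, 88, 88, 88, 88, 88, 88], reappears at step 8 — and no state repeats earlier — so the cycle the system enters has period 4.

Derivation:
t=0: [66, 37, 25, 83, 96, 14, 54, 97, 72, 40, 61, 90]
t=1: [62, 63, 60, 56, 48, 54, 64, 48, 61, 64, 63, 52]
t=2: [84, 84, 84, 85, 85, 85, 84, 85, 84, 84, 84, 85]
t=3: [46, 46, 46, 45, 45, 45, 46, 45, 46, 46, 46, 45]
t=4: [88, 88, 88, 88, 88, 88, 88, 88, 88, 88, 88, 88]
t=5: [37, 37, 37, 37, 37, 37, 37, 37, 37, 37, 37, 37]
t=6: [82, 82, 82, 82, 82, 82, 82, 82, 82, 82, 82, 82]
t=7: [52, 52, 52, 52, 52, 52, 52, 52, 52, 52, 52, 52]
t=8: [88, 88, 88, 88, 88, 88, 88, 88, 88, 88, 88, 88]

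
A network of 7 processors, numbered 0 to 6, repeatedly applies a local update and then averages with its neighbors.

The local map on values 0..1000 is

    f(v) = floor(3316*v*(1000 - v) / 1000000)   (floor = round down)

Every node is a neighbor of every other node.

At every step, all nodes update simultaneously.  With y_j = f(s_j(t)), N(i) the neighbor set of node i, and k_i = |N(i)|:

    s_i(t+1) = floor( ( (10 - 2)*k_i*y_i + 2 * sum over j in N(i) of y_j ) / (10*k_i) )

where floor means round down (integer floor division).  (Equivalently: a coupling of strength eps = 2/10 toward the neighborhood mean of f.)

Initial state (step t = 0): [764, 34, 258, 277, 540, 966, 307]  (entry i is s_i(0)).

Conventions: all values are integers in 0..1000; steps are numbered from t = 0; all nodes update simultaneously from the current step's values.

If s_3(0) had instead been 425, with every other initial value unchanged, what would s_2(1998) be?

Answer: s_2(1998) = 476
Key observation: The state at step 15, [827, 827, 827, 827, 827, 827, 827], reappears at step 19: the system is in a cycle of period 4 from step 15 on.  Therefore the state at step 1998 equals the state at step 15 + ((1998 - 15) mod 4) = 18, which is [476, 476, 476, 476, 476, 476, 476].

Derivation:
t=0: [764, 34, 258, 425, 540, 966, 307]
t=1: [583, 208, 612, 747, 757, 208, 666]
t=2: [773, 573, 758, 635, 622, 573, 720]
t=3: [612, 789, 633, 756, 764, 789, 679]
t=4: [756, 576, 743, 621, 610, 576, 706]
t=5: [639, 790, 655, 768, 774, 790, 698]
t=6: [735, 571, 723, 601, 594, 571, 684]
t=7: [669, 797, 683, 784, 787, 797, 723]
t=8: [706, 554, 693, 573, 568, 554, 652]
t=9: [707, 808, 720, 802, 803, 808, 756]
t=10: [660, 528, 646, 538, 536, 528, 603]
t=11: [756, 819, 767, 818, 818, 819, 794]
t=12: [592, 500, 577, 501, 501, 500, 539]
t=13: [804, 827, 811, 826, 826, 827, 822]
t=14: [514, 477, 503, 478, 478, 477, 485]
t=15: [827, 827, 827, 827, 827, 827, 827]
t=16: [474, 474, 474, 474, 474, 474, 474]
t=17: [826, 826, 826, 826, 826, 826, 826]
t=18: [476, 476, 476, 476, 476, 476, 476]
t=19: [827, 827, 827, 827, 827, 827, 827]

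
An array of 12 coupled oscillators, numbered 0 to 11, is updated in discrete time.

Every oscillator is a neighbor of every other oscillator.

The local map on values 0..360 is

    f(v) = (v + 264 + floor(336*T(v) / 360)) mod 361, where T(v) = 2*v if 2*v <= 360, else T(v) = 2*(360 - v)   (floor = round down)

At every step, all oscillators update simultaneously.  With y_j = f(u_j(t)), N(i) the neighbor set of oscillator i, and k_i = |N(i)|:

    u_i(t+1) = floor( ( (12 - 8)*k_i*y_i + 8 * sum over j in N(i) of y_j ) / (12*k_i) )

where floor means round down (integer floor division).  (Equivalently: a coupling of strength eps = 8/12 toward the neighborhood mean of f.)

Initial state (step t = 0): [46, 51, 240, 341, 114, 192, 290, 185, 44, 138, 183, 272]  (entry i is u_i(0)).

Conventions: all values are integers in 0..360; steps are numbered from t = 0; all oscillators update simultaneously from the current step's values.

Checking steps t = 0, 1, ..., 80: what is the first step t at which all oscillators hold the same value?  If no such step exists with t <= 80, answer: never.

Answer: 9
Key observation: Synchronization is absorbing here: once all oscillators are equal they stay equal, and step 9 is the first all-equal step.

Derivation:
t=0: [46, 51, 240, 341, 114, 192, 290, 185, 44, 138, 183, 272]  (not all equal)
t=1: [114, 118, 107, 181, 167, 118, 193, 119, 113, 186, 120, 197]  (not all equal)
t=2: [174, 178, 169, 127, 117, 178, 124, 178, 174, 126, 179, 124]  (not all equal)
t=3: [108, 111, 104, 169, 162, 111, 167, 111, 108, 169, 112, 167]  (not all equal)
t=4: [155, 157, 152, 104, 99, 157, 103, 157, 155, 104, 158, 103]  (not all equal)
t=5: [302, 304, 300, 262, 258, 304, 261, 304, 302, 262, 304, 261]  (not all equal)
t=6: [323, 322, 323, 332, 333, 322, 332, 322, 323, 332, 322, 332]  (not all equal)
t=7: [292, 292, 292, 290, 290, 292, 290, 292, 292, 290, 292, 290]  (not all equal)
t=8: [321, 321, 321, 322, 322, 321, 322, 321, 321, 322, 321, 322]  (not all equal)
t=9: [295, 295, 295, 295, 295, 295, 295, 295, 295, 295, 295, 295]  (all equal)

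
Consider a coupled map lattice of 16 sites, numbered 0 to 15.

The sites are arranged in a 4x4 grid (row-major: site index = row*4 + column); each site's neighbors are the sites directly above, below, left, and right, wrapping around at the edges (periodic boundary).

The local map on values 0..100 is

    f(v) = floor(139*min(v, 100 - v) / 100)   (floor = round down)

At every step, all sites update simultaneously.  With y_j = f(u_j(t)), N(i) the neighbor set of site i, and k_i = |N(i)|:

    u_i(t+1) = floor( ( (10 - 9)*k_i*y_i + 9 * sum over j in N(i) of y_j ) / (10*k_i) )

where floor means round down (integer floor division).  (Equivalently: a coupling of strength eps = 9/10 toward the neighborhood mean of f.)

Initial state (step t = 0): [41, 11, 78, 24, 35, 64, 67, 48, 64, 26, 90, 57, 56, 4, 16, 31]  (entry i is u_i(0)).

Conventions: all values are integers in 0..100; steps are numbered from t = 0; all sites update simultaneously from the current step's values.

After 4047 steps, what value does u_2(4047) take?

Answer: u_2(4047) = 61
Key observation: The state at step 19, [68, 68, 68, 68, 68, 68, 68, 68, 68, 68, 68, 68, 68, 68, 68, 68], reappears at step 25: the system is in a cycle of period 6 from step 19 on.  Therefore the state at step 4047 equals the state at step 19 + ((4047 - 19) mod 6) = 21, which is [61, 61, 61, 61, 61, 61, 61, 61, 61, 61, 61, 61, 61, 61, 61, 61].

Derivation:
t=0: [41, 11, 78, 24, 35, 64, 67, 48, 64, 26, 90, 57, 56, 4, 16, 31]
t=1: [40, 33, 28, 47, 54, 37, 40, 48, 50, 30, 37, 44, 40, 30, 22, 43]
t=2: [56, 46, 47, 55, 60, 51, 51, 61, 56, 51, 47, 61, 55, 42, 45, 53]
t=3: [60, 63, 63, 61, 60, 63, 63, 59, 59, 63, 63, 60, 61, 63, 63, 60]
t=4: [53, 51, 51, 54, 54, 51, 52, 53, 53, 52, 51, 54, 54, 51, 51, 53]
t=5: [64, 67, 66, 65, 65, 65, 67, 63, 63, 67, 65, 65, 65, 66, 67, 64]
t=6: [47, 47, 45, 49, 49, 45, 48, 47, 47, 48, 45, 49, 49, 45, 47, 47]
t=7: [67, 62, 65, 64, 64, 65, 63, 67, 67, 63, 65, 64, 64, 65, 62, 67]
t=8: [49, 47, 50, 46, 46, 50, 47, 49, 49, 47, 50, 46, 46, 50, 47, 49]
t=9: [63, 68, 64, 67, 67, 64, 68, 63, 63, 68, 64, 67, 67, 64, 68, 63]
t=10: [45, 49, 44, 50, 50, 44, 49, 45, 45, 49, 44, 50, 50, 44, 49, 45]
t=11: [68, 61, 67, 62, 62, 67, 61, 68, 68, 61, 67, 62, 62, 67, 61, 68]
t=12: [51, 45, 52, 45, 45, 52, 45, 51, 51, 45, 52, 45, 45, 52, 45, 51]
t=13: [62, 66, 62, 66, 66, 62, 66, 62, 62, 66, 62, 66, 66, 62, 66, 62]
t=14: [47, 51, 47, 51, 51, 47, 51, 47, 47, 51, 47, 51, 51, 47, 51, 47]
t=15: [67, 65, 67, 65, 65, 67, 65, 67, 67, 65, 67, 65, 65, 67, 65, 67]
t=16: [47, 45, 47, 45, 45, 47, 45, 47, 47, 45, 47, 45, 45, 47, 45, 47]
t=17: [62, 64, 62, 64, 64, 62, 64, 62, 62, 64, 62, 64, 64, 62, 64, 62]
t=18: [50, 51, 50, 51, 51, 50, 51, 50, 50, 51, 50, 51, 51, 50, 51, 50]
t=19: [68, 68, 68, 68, 68, 68, 68, 68, 68, 68, 68, 68, 68, 68, 68, 68]
t=20: [44, 44, 44, 44, 44, 44, 44, 44, 44, 44, 44, 44, 44, 44, 44, 44]
t=21: [61, 61, 61, 61, 61, 61, 61, 61, 61, 61, 61, 61, 61, 61, 61, 61]
t=22: [54, 54, 54, 54, 54, 54, 54, 54, 54, 54, 54, 54, 54, 54, 54, 54]
t=23: [63, 63, 63, 63, 63, 63, 63, 63, 63, 63, 63, 63, 63, 63, 63, 63]
t=24: [51, 51, 51, 51, 51, 51, 51, 51, 51, 51, 51, 51, 51, 51, 51, 51]
t=25: [68, 68, 68, 68, 68, 68, 68, 68, 68, 68, 68, 68, 68, 68, 68, 68]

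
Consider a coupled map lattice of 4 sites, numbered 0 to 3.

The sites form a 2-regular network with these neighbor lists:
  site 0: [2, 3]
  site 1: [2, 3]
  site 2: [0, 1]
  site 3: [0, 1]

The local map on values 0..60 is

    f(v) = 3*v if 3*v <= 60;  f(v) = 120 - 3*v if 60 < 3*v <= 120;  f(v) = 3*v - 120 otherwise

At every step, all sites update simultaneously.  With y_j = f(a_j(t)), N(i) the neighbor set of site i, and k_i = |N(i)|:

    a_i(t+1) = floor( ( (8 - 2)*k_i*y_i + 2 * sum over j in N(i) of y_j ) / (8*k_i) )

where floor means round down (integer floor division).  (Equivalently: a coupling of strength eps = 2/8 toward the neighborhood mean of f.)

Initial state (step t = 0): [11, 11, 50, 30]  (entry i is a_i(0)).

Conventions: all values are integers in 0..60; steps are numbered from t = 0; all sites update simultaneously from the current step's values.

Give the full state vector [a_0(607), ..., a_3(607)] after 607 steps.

Answer: [42, 42, 42, 42]
Key observation: The state at step 4, [6, 6, 6, 6], reappears at step 8: the system is in a cycle of period 4 from step 4 on.  Therefore the state at step 607 equals the state at step 4 + ((607 - 4) mod 4) = 7, which is [42, 42, 42, 42].

Derivation:
t=0: [11, 11, 50, 30]
t=1: [32, 32, 30, 30]
t=2: [25, 25, 28, 28]
t=3: [42, 42, 38, 38]
t=4: [6, 6, 6, 6]
t=5: [18, 18, 18, 18]
t=6: [54, 54, 54, 54]
t=7: [42, 42, 42, 42]
t=8: [6, 6, 6, 6]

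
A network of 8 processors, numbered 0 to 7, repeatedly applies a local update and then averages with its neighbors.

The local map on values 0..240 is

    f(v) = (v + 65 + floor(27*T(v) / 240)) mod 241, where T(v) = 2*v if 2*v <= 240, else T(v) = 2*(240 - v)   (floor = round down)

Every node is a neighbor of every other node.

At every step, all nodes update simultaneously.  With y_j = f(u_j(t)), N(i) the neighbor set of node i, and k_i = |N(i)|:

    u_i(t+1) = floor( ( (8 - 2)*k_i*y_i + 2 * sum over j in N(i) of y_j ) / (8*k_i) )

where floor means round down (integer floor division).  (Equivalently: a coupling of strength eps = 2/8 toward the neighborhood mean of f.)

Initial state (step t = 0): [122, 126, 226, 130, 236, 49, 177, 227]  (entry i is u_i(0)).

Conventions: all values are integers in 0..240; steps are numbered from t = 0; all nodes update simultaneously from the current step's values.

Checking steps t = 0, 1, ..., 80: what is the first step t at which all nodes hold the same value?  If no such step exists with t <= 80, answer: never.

Simulating step by step:
t=0: [122, 126, 226, 130, 236, 49, 177, 227]  (not all equal)
t=1: [186, 188, 71, 190, 76, 123, 44, 71]  (not all equal)
t=2: [46, 47, 138, 48, 143, 183, 115, 138]  (not all equal)
t=3: [131, 132, 206, 133, 208, 58, 191, 206]  (not all equal)
t=4: [190, 191, 59, 192, 61, 130, 52, 59]  (not all equal)
t=5: [47, 48, 127, 48, 129, 186, 121, 127]  (not all equal)
t=6: [131, 132, 199, 132, 200, 60, 196, 199]  (not all equal)
t=7: [190, 190, 55, 190, 56, 131, 53, 55]  (not all equal)
t=8: [47, 47, 123, 47, 124, 186, 121, 123]  (not all equal)
t=9: [131, 131, 197, 131, 197, 60, 195, 197]  (not all equal)
t=10: [189, 189, 54, 189, 54, 131, 53, 54]  (not all equal)
t=11: [46, 46, 122, 46, 122, 186, 121, 122]  (not all equal)
t=12: [130, 130, 196, 130, 196, 59, 195, 196]  (not all equal)
t=13: [188, 188, 53, 188, 53, 130, 53, 53]  (not all equal)
t=14: [45, 45, 120, 45, 120, 185, 120, 120]  (not all equal)
t=15: [129, 129, 195, 129, 195, 58, 195, 195]  (not all equal)
t=16: [188, 188, 53, 188, 53, 129, 53, 53]  (not all equal)
t=17: [45, 45, 120, 45, 120, 184, 120, 120]  (not all equal)
t=18: [129, 129, 195, 129, 195, 58, 195, 195]  (not all equal)

Answer: never
Key observation: The state at step 15 reappears at step 18 — the system is in a cycle of period 3 from step 15 on.  No step 0..18 is synchronized, and the cycle repeats forever, so no step up to 80 (or ever) has all nodes equal.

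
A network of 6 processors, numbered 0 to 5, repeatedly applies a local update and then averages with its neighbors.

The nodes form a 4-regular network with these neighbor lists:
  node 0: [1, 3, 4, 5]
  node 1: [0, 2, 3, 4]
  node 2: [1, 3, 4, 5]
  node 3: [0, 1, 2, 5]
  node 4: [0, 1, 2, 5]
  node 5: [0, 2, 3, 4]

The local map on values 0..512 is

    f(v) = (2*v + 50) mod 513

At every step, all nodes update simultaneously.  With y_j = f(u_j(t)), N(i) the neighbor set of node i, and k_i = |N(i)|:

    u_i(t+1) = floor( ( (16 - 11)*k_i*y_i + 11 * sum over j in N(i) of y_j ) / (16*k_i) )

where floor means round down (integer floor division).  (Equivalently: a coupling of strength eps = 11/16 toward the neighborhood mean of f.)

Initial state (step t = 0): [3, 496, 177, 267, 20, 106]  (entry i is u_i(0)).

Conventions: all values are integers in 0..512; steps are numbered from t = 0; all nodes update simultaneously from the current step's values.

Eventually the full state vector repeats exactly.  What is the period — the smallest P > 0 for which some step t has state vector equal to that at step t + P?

Answer: 18
Key observation: The state at step 18, [402, 402, 403, 402, 403, 403], reappears at step 36 — and no state repeats earlier — so the cycle the system enters has period 18.

Derivation:
t=0: [3, 496, 177, 267, 20, 106]
t=1: [92, 111, 201, 149, 154, 188]
t=2: [314, 324, 382, 346, 349, 372]
t=3: [211, 217, 253, 231, 233, 247]
t=4: [324, 328, 190, 337, 177, 186]
t=5: [269, 271, 345, 277, 337, 343]
t=6: [127, 128, 174, 132, 169, 173]
t=7: [336, 336, 365, 339, 362, 365]
t=8: [228, 228, 247, 230, 245, 247]
t=9: [342, 342, 194, 343, 193, 194]
t=10: [295, 295, 363, 296, 362, 363]
t=11: [173, 173, 216, 174, 215, 216]
t=12: [425, 425, 452, 426, 451, 452]
t=13: [405, 405, 422, 406, 421, 422]
t=14: [358, 358, 369, 359, 368, 369]
t=15: [260, 260, 267, 261, 266, 267]
t=16: [61, 61, 66, 62, 65, 66]
t=17: [175, 175, 178, 176, 177, 178]
t=18: [402, 402, 403, 402, 403, 403]
t=19: [341, 341, 342, 341, 342, 342]
t=20: [219, 219, 220, 219, 220, 220]
t=21: [488, 488, 489, 488, 489, 489]
t=22: [0, 0, 1, 0, 1, 1]
t=23: [50, 50, 51, 50, 51, 51]
t=24: [150, 150, 151, 150, 151, 151]
t=25: [350, 350, 351, 350, 351, 351]
t=26: [237, 237, 238, 237, 238, 238]
t=27: [11, 11, 12, 11, 12, 12]
t=28: [72, 72, 73, 72, 73, 73]
t=29: [194, 194, 195, 194, 195, 195]
t=30: [438, 438, 439, 438, 439, 439]
t=31: [413, 413, 414, 413, 414, 414]
t=32: [363, 363, 364, 363, 364, 364]
t=33: [263, 263, 264, 263, 264, 264]
t=34: [63, 63, 64, 63, 64, 64]
t=35: [176, 176, 177, 176, 177, 177]
t=36: [402, 402, 403, 402, 403, 403]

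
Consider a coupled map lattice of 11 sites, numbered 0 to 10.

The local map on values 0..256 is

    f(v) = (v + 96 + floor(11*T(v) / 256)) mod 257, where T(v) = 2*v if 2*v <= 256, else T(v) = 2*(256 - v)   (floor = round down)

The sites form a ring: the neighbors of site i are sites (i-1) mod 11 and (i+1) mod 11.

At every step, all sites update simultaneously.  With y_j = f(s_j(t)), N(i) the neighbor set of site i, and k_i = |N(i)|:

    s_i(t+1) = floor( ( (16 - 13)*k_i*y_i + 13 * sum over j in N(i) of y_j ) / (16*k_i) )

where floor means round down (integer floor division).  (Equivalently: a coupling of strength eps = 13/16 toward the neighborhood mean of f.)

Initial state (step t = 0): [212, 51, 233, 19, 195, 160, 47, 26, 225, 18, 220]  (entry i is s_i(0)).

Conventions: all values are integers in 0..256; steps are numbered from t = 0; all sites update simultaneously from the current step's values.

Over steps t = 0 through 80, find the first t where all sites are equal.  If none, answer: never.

Answer: 22
Key observation: Synchronization is absorbing here: once all sites are equal they stay equal, and step 22 is the first all-equal step.

Derivation:
t=0: [212, 51, 233, 19, 195, 160, 47, 26, 225, 18, 220]  (not all equal)
t=1: [96, 79, 122, 67, 57, 76, 80, 109, 109, 73, 80]  (not all equal)
t=2: [184, 207, 184, 187, 170, 171, 193, 201, 198, 193, 186]  (not all equal)
t=3: [38, 32, 38, 24, 22, 24, 31, 39, 40, 36, 32]  (not all equal)
t=4: [131, 135, 128, 126, 121, 123, 129, 134, 136, 134, 134]  (not all equal)
t=5: [239, 236, 236, 231, 229, 230, 234, 238, 240, 240, 238]  (not all equal)
t=6: [77, 77, 74, 72, 71, 71, 74, 77, 79, 79, 79]  (not all equal)
t=7: [179, 177, 176, 174, 173, 174, 176, 178, 180, 181, 180]  (not all equal)
t=8: [23, 22, 21, 20, 19, 20, 21, 23, 24, 25, 25]  (not all equal)
t=9: [120, 119, 118, 117, 116, 117, 118, 120, 121, 122, 121]  (not all equal)
t=10: [226, 225, 224, 222, 222, 222, 224, 225, 227, 227, 227]  (not all equal)
t=11: [67, 66, 64, 63, 63, 63, 64, 66, 67, 68, 67]  (not all equal)
t=12: [167, 166, 165, 164, 164, 164, 165, 166, 168, 168, 168]  (not all equal)
t=13: [13, 12, 11, 10, 10, 10, 11, 12, 13, 14, 13]  (not all equal)
t=14: [109, 108, 107, 106, 106, 106, 107, 108, 110, 110, 110]  (not all equal)
t=15: [214, 213, 212, 211, 211, 211, 212, 213, 214, 215, 214]  (not all equal)
t=16: [55, 55, 54, 53, 53, 53, 54, 55, 56, 56, 56]  (not all equal)
t=17: [155, 154, 154, 153, 153, 153, 154, 155, 155, 156, 155]  (not all equal)
t=18: [1, 1, 0, 0, 0, 0, 1, 1, 2, 2, 2]  (not all equal)
t=19: [97, 96, 96, 96, 96, 96, 96, 97, 97, 98, 97]  (not all equal)
t=20: [200, 200, 200, 200, 200, 200, 200, 200, 201, 201, 201]  (not all equal)
t=21: [43, 43, 43, 43, 43, 43, 43, 43, 43, 44, 43]  (not all equal)
t=22: [142, 142, 142, 142, 142, 142, 142, 142, 142, 142, 142]  (all equal)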